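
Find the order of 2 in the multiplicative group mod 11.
10

11 is prime, so ord(2) divides φ(11) = 10.
Divisors of 10: 1, 2, 5, 10.
Repeated squaring: 2^1 ≡ 2, 2^2 ≡ 4, 2^4 ≡ 5, 2^8 ≡ 3 (mod 11).
Test 2^d mod 11 for each divisor d in increasing order:
2^1 ≡ 2
2^2 ≡ 4
2^5 = 2^4·2^1 ≡ 10
2^10 = 2^8·2^2 ≡ 1  ← first divisor giving 1
The order is 10.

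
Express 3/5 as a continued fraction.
[0; 1, 1, 2]

Euclidean algorithm steps:
3 = 0 × 5 + 3
5 = 1 × 3 + 2
3 = 1 × 2 + 1
2 = 2 × 1 + 0
Continued fraction: [0; 1, 1, 2]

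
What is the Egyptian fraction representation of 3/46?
1/16 + 1/368

Greedy algorithm:
3/46: ceiling(46/3) = 16, use 1/16
1/368: ceiling(368/1) = 368, use 1/368
Result: 3/46 = 1/16 + 1/368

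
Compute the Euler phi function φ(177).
116

177 = 3 × 59
φ(n) = n × ∏(1 - 1/p) for each prime p dividing n
φ(177) = 177 × (1 - 1/3) × (1 - 1/59) = 116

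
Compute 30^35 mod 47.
39

Repeated squaring. Binary of 35 = 100011.
30^1 ≡ 30 (mod 47); 30^2 ≡ 7 (mod 47); 30^4 ≡ 2 (mod 47); 30^8 ≡ 4 (mod 47); 30^16 ≡ 16 (mod 47); 30^32 ≡ 21 (mod 47)
30^35 = 30^1 × 30^2 × 30^32 ≡ 39 (mod 47)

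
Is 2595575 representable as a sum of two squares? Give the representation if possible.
Not possible

Factorization: 2595575 = 5^2 × 47^3
By Fermat: n is sum of two squares iff every prime p ≡ 3 (mod 4) appears to even power.
Prime(s) ≡ 3 (mod 4) with odd exponent: [(47, 3)]
Therefore 2595575 cannot be expressed as a² + b².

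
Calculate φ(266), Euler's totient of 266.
108

266 = 2 × 7 × 19
φ(n) = n × ∏(1 - 1/p) for each prime p dividing n
φ(266) = 266 × (1 - 1/2) × (1 - 1/7) × (1 - 1/19) = 108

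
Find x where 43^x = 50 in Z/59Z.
25

Baby-step giant-step with step n = ⌈√59⌉ = 8.
Baby steps 43^j mod 59 (j:value) for j=0..7: 0:1, 1:43, 2:20, 3:34, 4:46, 5:31, 6:35, 7:30.
Giant-step multiplier: 43^(-8) ≡ 43^(58-8) = 43^50 ≡ 22 (mod 59).
Giant steps γ_i = 50·22^i mod 59: γ_0=50, γ_1=38, γ_2=10, γ_3=43 (in table at j=1).
x = i·n + j = 3·8 + 1 = 25.
Check: 43^25 ≡ 50 (mod 59).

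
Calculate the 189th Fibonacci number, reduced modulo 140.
114

Matrix identity: Q^n = [[F_(n+1), F_n], [F_n, F_(n-1)]] with Q = [[1,1],[1,0]].
n = 189 = 10111101₂. Square-and-multiply, entries mod 140:
Q^1 = [[1,1],[1,0]]
Q^2 = (Q^1)² = [[2,1],[1,1]]
Q^5 = (Q^2)²·Q = [[8,5],[5,3]]
Q^11 = (Q^5)²·Q = [[4,89],[89,55]]
Q^23 = (Q^11)²·Q = [[28,97],[97,71]]
Q^47 = (Q^23)²·Q = [[56,113],[113,83]]
Q^94 = (Q^47)² = [[85,27],[27,58]]
Q^189 = (Q^94)²·Q = [[55,114],[114,81]]
F_189 mod 140 = Q^189[0][1] = 114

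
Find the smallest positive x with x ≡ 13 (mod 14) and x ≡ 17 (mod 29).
307

Using Chinese Remainder Theorem:
M = 14 × 29 = 406
M1 = 29, M2 = 14
y1 = 29^(-1) mod 14 = 1
y2 = 14^(-1) mod 29 = 27
x = (13×29×1 + 17×14×27) mod 406 = 307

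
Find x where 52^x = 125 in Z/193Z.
147

Baby-step giant-step with step n = ⌈√193⌉ = 14.
Baby steps 52^j mod 193 (j:value) for j=0..13: 0:1, 1:52, 2:2, 3:104, 4:4, 5:15, 6:8, 7:30, 8:16, 9:60, 10:32, 11:120, 12:64, 13:47.
Giant-step multiplier: 52^(-14) ≡ 52^(192-14) = 52^178 ≡ 95 (mod 193).
Giant steps γ_i = 125·95^i mod 193: γ_0=125, γ_1=102, γ_2=40, γ_3=133, γ_4=90, γ_5=58, γ_6=106, γ_7=34, γ_8=142, γ_9=173, γ_10=30 (in table at j=7).
x = i·n + j = 10·14 + 7 = 147.
Check: 52^147 ≡ 125 (mod 193).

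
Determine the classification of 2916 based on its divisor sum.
abundant

Proper divisors of 2916: sum = 1 + 2 + 3 + 4 + 6 + 9 + 12 + 18 + ... + 486 + 729 + 972 + 1458 (20 divisors) = 4735
Since 4735 > 2916, 2916 is abundant.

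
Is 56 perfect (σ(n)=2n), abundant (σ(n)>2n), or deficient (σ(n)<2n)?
abundant

Proper divisors of 56: sum = 1 + 2 + 4 + 7 + 8 + 14 + 28 = 64
Since 64 > 56, 56 is abundant.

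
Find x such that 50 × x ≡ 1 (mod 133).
8

gcd(50, 133) = 1, so the inverse exists.
Extended Euclidean algorithm on (133, 50):
133 = 2 × 50 + 33  ⟹  33 = (1)·133 + (-2)·50
50 = 1 × 33 + 17  ⟹  17 = (-1)·133 + (3)·50
33 = 1 × 17 + 16  ⟹  16 = (2)·133 + (-5)·50
17 = 1 × 16 + 1  ⟹  1 = (-3)·133 + (8)·50
So (8)·50 ≡ 1 (mod 133), i.e. 50^(-1) ≡ 8 (mod 133).
Check: 50 × 8 = 400 ≡ 1 (mod 133)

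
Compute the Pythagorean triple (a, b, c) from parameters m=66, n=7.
(4307, 924, 4405)

Euclid's formula: a = m² - n², b = 2mn, c = m² + n²
m = 66, n = 7
a = 66² - 7² = 4356 - 49 = 4307
b = 2 × 66 × 7 = 924
c = 66² + 7² = 4356 + 49 = 4405
Verification: 4307² + 924² = 18550249 + 853776 = 19404025 = 4405² ✓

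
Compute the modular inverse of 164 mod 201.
38

gcd(164, 201) = 1, so the inverse exists.
Extended Euclidean algorithm on (201, 164):
201 = 1 × 164 + 37  ⟹  37 = (1)·201 + (-1)·164
164 = 4 × 37 + 16  ⟹  16 = (-4)·201 + (5)·164
37 = 2 × 16 + 5  ⟹  5 = (9)·201 + (-11)·164
16 = 3 × 5 + 1  ⟹  1 = (-31)·201 + (38)·164
So (38)·164 ≡ 1 (mod 201), i.e. 164^(-1) ≡ 38 (mod 201).
Check: 164 × 38 = 6232 ≡ 1 (mod 201)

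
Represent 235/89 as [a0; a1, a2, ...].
[2; 1, 1, 1, 3, 1, 1, 3]

Euclidean algorithm steps:
235 = 2 × 89 + 57
89 = 1 × 57 + 32
57 = 1 × 32 + 25
32 = 1 × 25 + 7
25 = 3 × 7 + 4
7 = 1 × 4 + 3
4 = 1 × 3 + 1
3 = 3 × 1 + 0
Continued fraction: [2; 1, 1, 1, 3, 1, 1, 3]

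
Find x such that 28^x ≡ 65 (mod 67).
4

Baby-step giant-step with step n = ⌈√67⌉ = 9.
Baby steps 28^j mod 67 (j:value) for j=0..8: 0:1, 1:28, 2:47, 3:43, 4:65, 5:11, 6:40, 7:48, 8:4.
h = 65 is already in the table at j=4, so x = 4.
Check: 28^4 ≡ 65 (mod 67).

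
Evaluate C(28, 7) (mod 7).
4

Using Lucas' theorem:
Write n=28 and k=7 in base 7:
n in base 7: [4, 0]
k in base 7: [1, 0]
C(28,7) mod 7 = ∏ C(n_i, k_i) mod 7
Digit binomials (mod 7): C(4,1) = 4; C(0,0) = 1
Product: 4 × 1 = 4 ≡ 4 (mod 7)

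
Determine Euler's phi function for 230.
88

230 = 2 × 5 × 23
φ(n) = n × ∏(1 - 1/p) for each prime p dividing n
φ(230) = 230 × (1 - 1/2) × (1 - 1/5) × (1 - 1/23) = 88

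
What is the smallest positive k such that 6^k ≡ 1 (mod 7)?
2

7 is prime, so ord(6) divides φ(7) = 6.
Divisors of 6: 1, 2, 3, 6.
Repeated squaring: 6^1 ≡ 6, 6^2 ≡ 1, 6^4 ≡ 1 (mod 7).
Test 6^d mod 7 for each divisor d in increasing order:
6^1 ≡ 6
6^2 ≡ 1  ← first divisor giving 1
The order is 2.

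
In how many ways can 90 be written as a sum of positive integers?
56634173

p(n) counts ways to write n as a sum of positive integers (order ignored).
Euler's pentagonal recurrence: p(k) = p(k-1) + p(k-2) - p(k-5) - p(k-7) + p(k-12) + p(k-15) - ... (offsets j(3j∓1)/2, signs ++--, p(0)=1, p(<0)=0).
DP table for k = 0..89: p(0)=1, p(1)=1, p(2)=2, p(3)=3, p(4)=5, p(5)=7, p(6)=11, p(7)=15, p(8)=22, p(9)=30, p(10)=42, p(11)=56, p(12)=77, p(13)=101, p(14)=135, p(15)=176, p(16)=231, p(17)=297, p(18)=385, p(19)=490, p(20)=627, p(21)=792, p(22)=1002, p(23)=1255, p(24)=1575, p(25)=1958, p(26)=2436, p(27)=3010, p(28)=3718, p(29)=4565, p(30)=5604, p(31)=6842, p(32)=8349, p(33)=10143, p(34)=12310, p(35)=14883, p(36)=17977, p(37)=21637, p(38)=26015, p(39)=31185, p(40)=37338, p(41)=44583, p(42)=53174, p(43)=63261, p(44)=75175, p(45)=89134, p(46)=105558, p(47)=124754, p(48)=147273, p(49)=173525, p(50)=204226, p(51)=239943, p(52)=281589, p(53)=329931, p(54)=386155, p(55)=451276, p(56)=526823, p(57)=614154, p(58)=715220, p(59)=831820, p(60)=966467, p(61)=1121505, p(62)=1300156, p(63)=1505499, p(64)=1741630, p(65)=2012558, p(66)=2323520, p(67)=2679689, p(68)=3087735, p(69)=3554345, p(70)=4087968, p(71)=4697205, p(72)=5392783, p(73)=6185689, p(74)=7089500, p(75)=8118264, p(76)=9289091, p(77)=10619863, p(78)=12132164, p(79)=13848650, p(80)=15796476, p(81)=18004327, p(82)=20506255, p(83)=23338469, p(84)=26543660, p(85)=30167357, p(86)=34262962, p(87)=38887673, p(88)=44108109, p(89)=49995925.
Final step: p(90) = p(89) + p(88) - p(85) - p(83) + p(78) + p(75) - p(68) - p(64) + p(55) + p(50) - p(39) - p(33) + p(20) + p(13)
= 49995925 + 44108109 - 30167357 - 23338469 + 12132164 + 8118264 - 3087735 - 1741630 + 451276 + 204226 - 31185 - 10143 + 627 + 101
= 56634173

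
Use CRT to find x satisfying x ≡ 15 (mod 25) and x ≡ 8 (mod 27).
440

Using Chinese Remainder Theorem:
M = 25 × 27 = 675
M1 = 27, M2 = 25
y1 = 27^(-1) mod 25 = 13
y2 = 25^(-1) mod 27 = 13
x = (15×27×13 + 8×25×13) mod 675 = 440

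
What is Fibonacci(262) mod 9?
8

Matrix identity: Q^n = [[F_(n+1), F_n], [F_n, F_(n-1)]] with Q = [[1,1],[1,0]].
n = 262 = 100000110₂. Square-and-multiply, entries mod 9:
Q^1 = [[1,1],[1,0]]
Q^2 = (Q^1)² = [[2,1],[1,1]]
Q^4 = (Q^2)² = [[5,3],[3,2]]
Q^8 = (Q^4)² = [[7,3],[3,4]]
Q^16 = (Q^8)² = [[4,6],[6,7]]
Q^32 = (Q^16)² = [[7,3],[3,4]]
Q^65 = (Q^32)²·Q = [[1,4],[4,6]]
Q^131 = (Q^65)²·Q = [[0,8],[8,1]]
Q^262 = (Q^131)² = [[1,8],[8,2]]
F_262 mod 9 = Q^262[0][1] = 8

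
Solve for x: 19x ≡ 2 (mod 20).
x ≡ 18 (mod 20)

gcd(19, 20) = 1, which divides 2, so solutions exist.
Find 19^(-1) mod 20 by the extended Euclidean algorithm:
20 = 1 × 19 + 1  ⟹  1 = (1)·20 + (-1)·19
So (-1)·19 ≡ 1 (mod 20), i.e. 19^(-1) ≡ -1 ≡ 19 (mod 20).
x ≡ 19 × 2 = 38 ≡ 18 (mod 20).
Check: 19 × 18 = 342 ≡ 2 (mod 20).
Unique solution: x ≡ 18 (mod 20)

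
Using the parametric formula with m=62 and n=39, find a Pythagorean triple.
(2323, 4836, 5365)

Euclid's formula: a = m² - n², b = 2mn, c = m² + n²
m = 62, n = 39
a = 62² - 39² = 3844 - 1521 = 2323
b = 2 × 62 × 39 = 4836
c = 62² + 39² = 3844 + 1521 = 5365
Verification: 2323² + 4836² = 5396329 + 23386896 = 28783225 = 5365² ✓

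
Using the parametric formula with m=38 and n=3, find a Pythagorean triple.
(1435, 228, 1453)

Euclid's formula: a = m² - n², b = 2mn, c = m² + n²
m = 38, n = 3
a = 38² - 3² = 1444 - 9 = 1435
b = 2 × 38 × 3 = 228
c = 38² + 3² = 1444 + 9 = 1453
Verification: 1435² + 228² = 2059225 + 51984 = 2111209 = 1453² ✓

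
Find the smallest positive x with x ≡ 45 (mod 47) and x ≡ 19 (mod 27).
1126

Using Chinese Remainder Theorem:
M = 47 × 27 = 1269
M1 = 27, M2 = 47
y1 = 27^(-1) mod 47 = 7
y2 = 47^(-1) mod 27 = 23
x = (45×27×7 + 19×47×23) mod 1269 = 1126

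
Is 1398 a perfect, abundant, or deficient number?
abundant

Proper divisors of 1398: sum = 1 + 2 + 3 + 6 + 233 + 466 + 699 = 1410
Since 1410 > 1398, 1398 is abundant.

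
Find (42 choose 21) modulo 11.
0

Using Lucas' theorem:
Write n=42 and k=21 in base 11:
n in base 11: [3, 9]
k in base 11: [1, 10]
C(42,21) mod 11 = ∏ C(n_i, k_i) mod 11
Digit binomials (mod 11): C(3,1) = 3; C(9,10) = 0 (k_i > n_i)
Product: 3 × 0 = 0 ≡ 0 (mod 11)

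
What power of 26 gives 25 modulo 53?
10

Baby-step giant-step with step n = ⌈√53⌉ = 8.
Baby steps 26^j mod 53 (j:value) for j=0..7: 0:1, 1:26, 2:40, 3:33, 4:10, 5:48, 6:29, 7:12.
Giant-step multiplier: 26^(-8) ≡ 26^(52-8) = 26^44 ≡ 44 (mod 53).
Giant steps γ_i = 25·44^i mod 53: γ_0=25, γ_1=40 (in table at j=2).
x = i·n + j = 1·8 + 2 = 10.
Check: 26^10 ≡ 25 (mod 53).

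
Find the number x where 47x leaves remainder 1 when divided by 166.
53

gcd(47, 166) = 1, so the inverse exists.
Extended Euclidean algorithm on (166, 47):
166 = 3 × 47 + 25  ⟹  25 = (1)·166 + (-3)·47
47 = 1 × 25 + 22  ⟹  22 = (-1)·166 + (4)·47
25 = 1 × 22 + 3  ⟹  3 = (2)·166 + (-7)·47
22 = 7 × 3 + 1  ⟹  1 = (-15)·166 + (53)·47
So (53)·47 ≡ 1 (mod 166), i.e. 47^(-1) ≡ 53 (mod 166).
Check: 47 × 53 = 2491 ≡ 1 (mod 166)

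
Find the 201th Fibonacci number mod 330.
166

Matrix identity: Q^n = [[F_(n+1), F_n], [F_n, F_(n-1)]] with Q = [[1,1],[1,0]].
n = 201 = 11001001₂. Square-and-multiply, entries mod 330:
Q^1 = [[1,1],[1,0]]
Q^3 = (Q^1)²·Q = [[3,2],[2,1]]
Q^6 = (Q^3)² = [[13,8],[8,5]]
Q^12 = (Q^6)² = [[233,144],[144,89]]
Q^25 = (Q^12)²·Q = [[283,115],[115,168]]
Q^50 = (Q^25)² = [[254,55],[55,199]]
Q^100 = (Q^50)² = [[221,165],[165,56]]
Q^201 = (Q^100)²·Q = [[1,166],[166,165]]
F_201 mod 330 = Q^201[0][1] = 166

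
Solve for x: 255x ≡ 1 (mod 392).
103

gcd(255, 392) = 1, so the inverse exists.
Extended Euclidean algorithm on (392, 255):
392 = 1 × 255 + 137  ⟹  137 = (1)·392 + (-1)·255
255 = 1 × 137 + 118  ⟹  118 = (-1)·392 + (2)·255
137 = 1 × 118 + 19  ⟹  19 = (2)·392 + (-3)·255
118 = 6 × 19 + 4  ⟹  4 = (-13)·392 + (20)·255
19 = 4 × 4 + 3  ⟹  3 = (54)·392 + (-83)·255
4 = 1 × 3 + 1  ⟹  1 = (-67)·392 + (103)·255
So (103)·255 ≡ 1 (mod 392), i.e. 255^(-1) ≡ 103 (mod 392).
Check: 255 × 103 = 26265 ≡ 1 (mod 392)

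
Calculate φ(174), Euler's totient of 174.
56

174 = 2 × 3 × 29
φ(n) = n × ∏(1 - 1/p) for each prime p dividing n
φ(174) = 174 × (1 - 1/2) × (1 - 1/3) × (1 - 1/29) = 56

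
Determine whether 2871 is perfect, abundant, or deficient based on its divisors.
deficient

Proper divisors of 2871: sum = 1 + 3 + 9 + 11 + 29 + 33 + 87 + 99 + 261 + 319 + 957 = 1809
Since 1809 < 2871, 2871 is deficient.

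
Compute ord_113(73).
16

113 is prime, so ord(73) divides φ(113) = 112.
Divisors of 112: 1, 2, 4, 7, 8, 14, 16, 28, 56, 112.
Repeated squaring: 73^1 ≡ 73, 73^2 ≡ 18, 73^4 ≡ 98, 73^8 ≡ 112, 73^16 ≡ 1, 73^32 ≡ 1, 73^64 ≡ 1 (mod 113).
Test 73^d mod 113 for each divisor d in increasing order:
73^1 ≡ 73
73^2 ≡ 18
73^4 ≡ 98
73^7 = 73^4·73^2·73^1 ≡ 65
73^8 ≡ 112
73^14 = 73^8·73^4·73^2 ≡ 44
73^16 ≡ 1  ← first divisor giving 1
The order is 16.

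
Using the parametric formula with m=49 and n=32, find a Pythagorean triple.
(1377, 3136, 3425)

Euclid's formula: a = m² - n², b = 2mn, c = m² + n²
m = 49, n = 32
a = 49² - 32² = 2401 - 1024 = 1377
b = 2 × 49 × 32 = 3136
c = 49² + 32² = 2401 + 1024 = 3425
Verification: 1377² + 3136² = 1896129 + 9834496 = 11730625 = 3425² ✓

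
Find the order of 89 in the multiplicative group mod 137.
136

137 is prime, so ord(89) divides φ(137) = 136.
Divisors of 136: 1, 2, 4, 8, 17, 34, 68, 136.
Repeated squaring: 89^1 ≡ 89, 89^2 ≡ 112, 89^4 ≡ 77, 89^8 ≡ 38, 89^16 ≡ 74, 89^32 ≡ 133, 89^64 ≡ 16, 89^128 ≡ 119 (mod 137).
Test 89^d mod 137 for each divisor d in increasing order:
89^1 ≡ 89
89^2 ≡ 112
89^4 ≡ 77
89^8 ≡ 38
89^17 = 89^16·89^1 ≡ 10
89^34 = 89^32·89^2 ≡ 100
89^68 = 89^64·89^4 ≡ 136
89^136 = 89^128·89^8 ≡ 1  ← first divisor giving 1
The order is 136.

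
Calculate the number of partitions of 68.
3087735

p(n) counts ways to write n as a sum of positive integers (order ignored).
Euler's pentagonal recurrence: p(k) = p(k-1) + p(k-2) - p(k-5) - p(k-7) + p(k-12) + p(k-15) - ... (offsets j(3j∓1)/2, signs ++--, p(0)=1, p(<0)=0).
DP table for k = 0..67: p(0)=1, p(1)=1, p(2)=2, p(3)=3, p(4)=5, p(5)=7, p(6)=11, p(7)=15, p(8)=22, p(9)=30, p(10)=42, p(11)=56, p(12)=77, p(13)=101, p(14)=135, p(15)=176, p(16)=231, p(17)=297, p(18)=385, p(19)=490, p(20)=627, p(21)=792, p(22)=1002, p(23)=1255, p(24)=1575, p(25)=1958, p(26)=2436, p(27)=3010, p(28)=3718, p(29)=4565, p(30)=5604, p(31)=6842, p(32)=8349, p(33)=10143, p(34)=12310, p(35)=14883, p(36)=17977, p(37)=21637, p(38)=26015, p(39)=31185, p(40)=37338, p(41)=44583, p(42)=53174, p(43)=63261, p(44)=75175, p(45)=89134, p(46)=105558, p(47)=124754, p(48)=147273, p(49)=173525, p(50)=204226, p(51)=239943, p(52)=281589, p(53)=329931, p(54)=386155, p(55)=451276, p(56)=526823, p(57)=614154, p(58)=715220, p(59)=831820, p(60)=966467, p(61)=1121505, p(62)=1300156, p(63)=1505499, p(64)=1741630, p(65)=2012558, p(66)=2323520, p(67)=2679689.
Final step: p(68) = p(67) + p(66) - p(63) - p(61) + p(56) + p(53) - p(46) - p(42) + p(33) + p(28) - p(17) - p(11)
= 2679689 + 2323520 - 1505499 - 1121505 + 526823 + 329931 - 105558 - 53174 + 10143 + 3718 - 297 - 56
= 3087735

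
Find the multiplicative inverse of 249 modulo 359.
62

gcd(249, 359) = 1, so the inverse exists.
Extended Euclidean algorithm on (359, 249):
359 = 1 × 249 + 110  ⟹  110 = (1)·359 + (-1)·249
249 = 2 × 110 + 29  ⟹  29 = (-2)·359 + (3)·249
110 = 3 × 29 + 23  ⟹  23 = (7)·359 + (-10)·249
29 = 1 × 23 + 6  ⟹  6 = (-9)·359 + (13)·249
23 = 3 × 6 + 5  ⟹  5 = (34)·359 + (-49)·249
6 = 1 × 5 + 1  ⟹  1 = (-43)·359 + (62)·249
So (62)·249 ≡ 1 (mod 359), i.e. 249^(-1) ≡ 62 (mod 359).
Check: 249 × 62 = 15438 ≡ 1 (mod 359)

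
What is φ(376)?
184

376 = 2^3 × 47
φ(n) = n × ∏(1 - 1/p) for each prime p dividing n
φ(376) = 376 × (1 - 1/2) × (1 - 1/47) = 184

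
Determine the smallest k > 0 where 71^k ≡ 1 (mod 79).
26

79 is prime, so ord(71) divides φ(79) = 78.
Divisors of 78: 1, 2, 3, 6, 13, 26, 39, 78.
Repeated squaring: 71^1 ≡ 71, 71^2 ≡ 64, 71^4 ≡ 67, 71^8 ≡ 65, 71^16 ≡ 38, 71^32 ≡ 22, 71^64 ≡ 10 (mod 79).
Test 71^d mod 79 for each divisor d in increasing order:
71^1 ≡ 71
71^2 ≡ 64
71^3 = 71^2·71^1 ≡ 41
71^6 = 71^4·71^2 ≡ 22
71^13 = 71^8·71^4·71^1 ≡ 78
71^26 = 71^16·71^8·71^2 ≡ 1  ← first divisor giving 1
The order is 26.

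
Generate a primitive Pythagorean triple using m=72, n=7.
(5135, 1008, 5233)

Euclid's formula: a = m² - n², b = 2mn, c = m² + n²
m = 72, n = 7
a = 72² - 7² = 5184 - 49 = 5135
b = 2 × 72 × 7 = 1008
c = 72² + 7² = 5184 + 49 = 5233
Verification: 5135² + 1008² = 26368225 + 1016064 = 27384289 = 5233² ✓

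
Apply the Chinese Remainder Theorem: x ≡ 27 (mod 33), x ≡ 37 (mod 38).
1215

Using Chinese Remainder Theorem:
M = 33 × 38 = 1254
M1 = 38, M2 = 33
y1 = 38^(-1) mod 33 = 20
y2 = 33^(-1) mod 38 = 15
x = (27×38×20 + 37×33×15) mod 1254 = 1215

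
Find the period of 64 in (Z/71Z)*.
35

71 is prime, so ord(64) divides φ(71) = 70.
Divisors of 70: 1, 2, 5, 7, 10, 14, 35, 70.
Repeated squaring: 64^1 ≡ 64, 64^2 ≡ 49, 64^4 ≡ 58, 64^8 ≡ 27, 64^16 ≡ 19, 64^32 ≡ 6, 64^64 ≡ 36 (mod 71).
Test 64^d mod 71 for each divisor d in increasing order:
64^1 ≡ 64
64^2 ≡ 49
64^5 = 64^4·64^1 ≡ 20
64^7 = 64^4·64^2·64^1 ≡ 57
64^10 = 64^8·64^2 ≡ 45
64^14 = 64^8·64^4·64^2 ≡ 54
64^35 = 64^32·64^2·64^1 ≡ 1  ← first divisor giving 1
The order is 35.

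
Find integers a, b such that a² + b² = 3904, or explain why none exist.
40² + 48² (a=40, b=48)

Factorization: 3904 = 2^6 × 61
By Fermat: n is sum of two squares iff every prime p ≡ 3 (mod 4) appears to even power.
All primes ≡ 3 (mod 4) appear to even power.
Search a = 0, 1, 2, … for 3904 - a² a perfect square: first hit at a = 40: 3904 - 1600 = 2304 = 48².
3904 = 40² + 48² = 1600 + 2304 ✓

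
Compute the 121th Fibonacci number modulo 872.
233

Matrix identity: Q^n = [[F_(n+1), F_n], [F_n, F_(n-1)]] with Q = [[1,1],[1,0]].
n = 121 = 1111001₂. Square-and-multiply, entries mod 872:
Q^1 = [[1,1],[1,0]]
Q^3 = (Q^1)²·Q = [[3,2],[2,1]]
Q^7 = (Q^3)²·Q = [[21,13],[13,8]]
Q^15 = (Q^7)²·Q = [[115,610],[610,377]]
Q^30 = (Q^15)² = [[773,152],[152,621]]
Q^60 = (Q^30)² = [[641,864],[864,649]]
Q^121 = (Q^60)²·Q = [[377,233],[233,144]]
F_121 mod 872 = Q^121[0][1] = 233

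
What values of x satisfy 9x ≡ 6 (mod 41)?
x ≡ 28 (mod 41)

gcd(9, 41) = 1, which divides 6, so solutions exist.
Find 9^(-1) mod 41 by the extended Euclidean algorithm:
41 = 4 × 9 + 5  ⟹  5 = (1)·41 + (-4)·9
9 = 1 × 5 + 4  ⟹  4 = (-1)·41 + (5)·9
5 = 1 × 4 + 1  ⟹  1 = (2)·41 + (-9)·9
So (-9)·9 ≡ 1 (mod 41), i.e. 9^(-1) ≡ -9 ≡ 32 (mod 41).
x ≡ 32 × 6 = 192 ≡ 28 (mod 41).
Check: 9 × 28 = 252 ≡ 6 (mod 41).
Unique solution: x ≡ 28 (mod 41)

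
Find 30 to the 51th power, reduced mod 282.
60

Repeated squaring. Binary of 51 = 110011.
30^1 ≡ 30 (mod 282); 30^2 ≡ 54 (mod 282); 30^4 ≡ 96 (mod 282); 30^8 ≡ 192 (mod 282); 30^16 ≡ 204 (mod 282); 30^32 ≡ 162 (mod 282)
30^51 = 30^1 × 30^2 × 30^16 × 30^32 ≡ 60 (mod 282)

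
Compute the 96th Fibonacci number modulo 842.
144

Matrix identity: Q^n = [[F_(n+1), F_n], [F_n, F_(n-1)]] with Q = [[1,1],[1,0]].
n = 96 = 1100000₂. Square-and-multiply, entries mod 842:
Q^1 = [[1,1],[1,0]]
Q^3 = (Q^1)²·Q = [[3,2],[2,1]]
Q^6 = (Q^3)² = [[13,8],[8,5]]
Q^12 = (Q^6)² = [[233,144],[144,89]]
Q^24 = (Q^12)² = [[87,58],[58,29]]
Q^48 = (Q^24)² = [[829,834],[834,837]]
Q^96 = (Q^48)² = [[233,144],[144,89]]
F_96 mod 842 = Q^96[0][1] = 144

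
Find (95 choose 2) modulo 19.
0

Using Lucas' theorem:
Write n=95 and k=2 in base 19:
n in base 19: [5, 0]
k in base 19: [0, 2]
C(95,2) mod 19 = ∏ C(n_i, k_i) mod 19
Digit binomials (mod 19): C(5,0) = 1; C(0,2) = 0 (k_i > n_i)
Product: 1 × 0 = 0 ≡ 0 (mod 19)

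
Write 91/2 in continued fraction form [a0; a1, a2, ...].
[45; 2]

Euclidean algorithm steps:
91 = 45 × 2 + 1
2 = 2 × 1 + 0
Continued fraction: [45; 2]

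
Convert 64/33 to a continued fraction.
[1; 1, 15, 2]

Euclidean algorithm steps:
64 = 1 × 33 + 31
33 = 1 × 31 + 2
31 = 15 × 2 + 1
2 = 2 × 1 + 0
Continued fraction: [1; 1, 15, 2]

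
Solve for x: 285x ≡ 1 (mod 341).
274

gcd(285, 341) = 1, so the inverse exists.
Extended Euclidean algorithm on (341, 285):
341 = 1 × 285 + 56  ⟹  56 = (1)·341 + (-1)·285
285 = 5 × 56 + 5  ⟹  5 = (-5)·341 + (6)·285
56 = 11 × 5 + 1  ⟹  1 = (56)·341 + (-67)·285
So (-67)·285 ≡ 1 (mod 341), i.e. 285^(-1) ≡ -67 ≡ 274 (mod 341).
Check: 285 × 274 = 78090 ≡ 1 (mod 341)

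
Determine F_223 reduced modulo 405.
337

Matrix identity: Q^n = [[F_(n+1), F_n], [F_n, F_(n-1)]] with Q = [[1,1],[1,0]].
n = 223 = 11011111₂. Square-and-multiply, entries mod 405:
Q^1 = [[1,1],[1,0]]
Q^3 = (Q^1)²·Q = [[3,2],[2,1]]
Q^6 = (Q^3)² = [[13,8],[8,5]]
Q^13 = (Q^6)²·Q = [[377,233],[233,144]]
Q^27 = (Q^13)²·Q = [[291,398],[398,298]]
Q^55 = (Q^27)²·Q = [[12,85],[85,332]]
Q^111 = (Q^55)²·Q = [[159,79],[79,80]]
Q^223 = (Q^111)²·Q = [[183,337],[337,251]]
F_223 mod 405 = Q^223[0][1] = 337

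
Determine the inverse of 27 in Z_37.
11

gcd(27, 37) = 1, so the inverse exists.
Extended Euclidean algorithm on (37, 27):
37 = 1 × 27 + 10  ⟹  10 = (1)·37 + (-1)·27
27 = 2 × 10 + 7  ⟹  7 = (-2)·37 + (3)·27
10 = 1 × 7 + 3  ⟹  3 = (3)·37 + (-4)·27
7 = 2 × 3 + 1  ⟹  1 = (-8)·37 + (11)·27
So (11)·27 ≡ 1 (mod 37), i.e. 27^(-1) ≡ 11 (mod 37).
Check: 27 × 11 = 297 ≡ 1 (mod 37)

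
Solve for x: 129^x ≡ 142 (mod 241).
109

Baby-step giant-step with step n = ⌈√241⌉ = 16.
Baby steps 129^j mod 241 (j:value) for j=0..15: 0:1, 1:129, 2:12, 3:102, 4:144, 5:19, 6:41, 7:228, 8:10, 9:85, 10:120, 11:56, 12:235, 13:190, 14:169, 15:111.
Giant-step multiplier: 129^(-16) ≡ 129^(240-16) = 129^224 ≡ 94 (mod 241).
Giant steps γ_i = 142·94^i mod 241: γ_0=142, γ_1=93, γ_2=66, γ_3=179, γ_4=197, γ_5=202, γ_6=190 (in table at j=13).
x = i·n + j = 6·16 + 13 = 109.
Check: 129^109 ≡ 142 (mod 241).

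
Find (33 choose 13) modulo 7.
0

Using Lucas' theorem:
Write n=33 and k=13 in base 7:
n in base 7: [4, 5]
k in base 7: [1, 6]
C(33,13) mod 7 = ∏ C(n_i, k_i) mod 7
Digit binomials (mod 7): C(4,1) = 4; C(5,6) = 0 (k_i > n_i)
Product: 4 × 0 = 0 ≡ 0 (mod 7)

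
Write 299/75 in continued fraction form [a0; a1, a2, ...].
[3; 1, 74]

Euclidean algorithm steps:
299 = 3 × 75 + 74
75 = 1 × 74 + 1
74 = 74 × 1 + 0
Continued fraction: [3; 1, 74]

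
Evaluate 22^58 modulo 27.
4

Repeated squaring. Binary of 58 = 111010.
22^1 ≡ 22 (mod 27); 22^2 ≡ 25 (mod 27); 22^4 ≡ 4 (mod 27); 22^8 ≡ 16 (mod 27); 22^16 ≡ 13 (mod 27); 22^32 ≡ 7 (mod 27)
22^58 = 22^2 × 22^8 × 22^16 × 22^32 ≡ 4 (mod 27)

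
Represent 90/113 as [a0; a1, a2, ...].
[0; 1, 3, 1, 10, 2]

Euclidean algorithm steps:
90 = 0 × 113 + 90
113 = 1 × 90 + 23
90 = 3 × 23 + 21
23 = 1 × 21 + 2
21 = 10 × 2 + 1
2 = 2 × 1 + 0
Continued fraction: [0; 1, 3, 1, 10, 2]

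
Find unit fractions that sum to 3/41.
1/14 + 1/574

Greedy algorithm:
3/41: ceiling(41/3) = 14, use 1/14
1/574: ceiling(574/1) = 574, use 1/574
Result: 3/41 = 1/14 + 1/574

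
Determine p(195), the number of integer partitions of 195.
2580840212973

p(n) counts ways to write n as a sum of positive integers (order ignored).
Euler's pentagonal recurrence: p(k) = p(k-1) + p(k-2) - p(k-5) - p(k-7) + p(k-12) + p(k-15) - ... (offsets j(3j∓1)/2, signs ++--, p(0)=1, p(<0)=0).
DP table for k = 0..194: p(0)=1, p(1)=1, p(2)=2, p(3)=3, p(4)=5, p(5)=7, p(6)=11, p(7)=15, p(8)=22, p(9)=30, p(10)=42, p(11)=56, p(12)=77, p(13)=101, p(14)=135, p(15)=176, p(16)=231, p(17)=297, p(18)=385, p(19)=490, p(20)=627, p(21)=792, p(22)=1002, p(23)=1255, p(24)=1575, p(25)=1958, p(26)=2436, p(27)=3010, p(28)=3718, p(29)=4565, p(30)=5604, p(31)=6842, p(32)=8349, p(33)=10143, p(34)=12310, p(35)=14883, p(36)=17977, p(37)=21637, p(38)=26015, p(39)=31185, p(40)=37338, p(41)=44583, p(42)=53174, p(43)=63261, p(44)=75175, p(45)=89134, p(46)=105558, p(47)=124754, p(48)=147273, p(49)=173525, p(50)=204226, p(51)=239943, p(52)=281589, p(53)=329931, p(54)=386155, p(55)=451276, p(56)=526823, p(57)=614154, p(58)=715220, p(59)=831820, p(60)=966467, p(61)=1121505, p(62)=1300156, p(63)=1505499, p(64)=1741630, p(65)=2012558, p(66)=2323520, p(67)=2679689, p(68)=3087735, p(69)=3554345, p(70)=4087968, p(71)=4697205, p(72)=5392783, p(73)=6185689, p(74)=7089500, p(75)=8118264, p(76)=9289091, p(77)=10619863, p(78)=12132164, p(79)=13848650, p(80)=15796476, p(81)=18004327, p(82)=20506255, p(83)=23338469, p(84)=26543660, p(85)=30167357, p(86)=34262962, p(87)=38887673, p(88)=44108109, p(89)=49995925, p(90)=56634173, p(91)=64112359, p(92)=72533807, p(93)=82010177, p(94)=92669720, p(95)=104651419, p(96)=118114304, p(97)=133230930, p(98)=150198136, p(99)=169229875, p(100)=190569292, p(101)=214481126, p(102)=241265379, p(103)=271248950, p(104)=304801365, p(105)=342325709, p(106)=384276336, p(107)=431149389, p(108)=483502844, p(109)=541946240, p(110)=607163746, p(111)=679903203, p(112)=761002156, p(113)=851376628, p(114)=952050665, p(115)=1064144451, p(116)=1188908248, p(117)=1327710076, p(118)=1482074143, p(119)=1653668665, p(120)=1844349560, p(121)=2056148051, p(122)=2291320912, p(123)=2552338241, p(124)=2841940500, p(125)=3163127352, p(126)=3519222692, p(127)=3913864295, p(128)=4351078600, p(129)=4835271870, p(130)=5371315400, p(131)=5964539504, p(132)=6620830889, p(133)=7346629512, p(134)=8149040695, p(135)=9035836076, p(136)=10015581680, p(137)=11097645016, p(138)=12292341831, p(139)=13610949895, p(140)=15065878135, p(141)=16670689208, p(142)=18440293320, p(143)=20390982757, p(144)=22540654445, p(145)=24908858009, p(146)=27517052599, p(147)=30388671978, p(148)=33549419497, p(149)=37027355200, p(150)=40853235313, p(151)=45060624582, p(152)=49686288421, p(153)=54770336324, p(154)=60356673280, p(155)=66493182097, p(156)=73232243759, p(157)=80630964769, p(158)=88751778802, p(159)=97662728555, p(160)=107438159466, p(161)=118159068427, p(162)=129913904637, p(163)=142798995930, p(164)=156919475295, p(165)=172389800255, p(166)=189334822579, p(167)=207890420102, p(168)=228204732751, p(169)=250438925115, p(170)=274768617130, p(171)=301384802048, p(172)=330495499613, p(173)=362326859895, p(174)=397125074750, p(175)=435157697830, p(176)=476715857290, p(177)=522115831195, p(178)=571701605655, p(179)=625846753120, p(180)=684957390936, p(181)=749474411781, p(182)=819876908323, p(183)=896684817527, p(184)=980462880430, p(185)=1071823774337, p(186)=1171432692373, p(187)=1280011042268, p(188)=1398341745571, p(189)=1527273599625, p(190)=1667727404093, p(191)=1820701100652, p(192)=1987276856363, p(193)=2168627105469, p(194)=2366022741845.
Final step: p(195) = p(194) + p(193) - p(190) - p(188) + p(183) + p(180) - p(173) - p(169) + p(160) + p(155) - p(144) - p(138) + p(125) + p(118) - p(103) - p(95) + p(78) + p(69) - p(50) - p(40) + p(19) + p(8)
= 2366022741845 + 2168627105469 - 1667727404093 - 1398341745571 + 896684817527 + 684957390936 - 362326859895 - 250438925115 + 107438159466 + 66493182097 - 22540654445 - 12292341831 + 3163127352 + 1482074143 - 271248950 - 104651419 + 12132164 + 3554345 - 204226 - 37338 + 490 + 22
= 2580840212973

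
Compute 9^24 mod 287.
1

Repeated squaring. Binary of 24 = 11000.
9^1 ≡ 9 (mod 287); 9^2 ≡ 81 (mod 287); 9^4 ≡ 247 (mod 287); 9^8 ≡ 165 (mod 287); 9^16 ≡ 247 (mod 287)
9^24 = 9^8 × 9^16 ≡ 1 (mod 287)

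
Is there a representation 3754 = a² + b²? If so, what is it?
27² + 55² (a=27, b=55)

Factorization: 3754 = 2 × 1877
By Fermat: n is sum of two squares iff every prime p ≡ 3 (mod 4) appears to even power.
All primes ≡ 3 (mod 4) appear to even power.
Search a = 0, 1, 2, … for 3754 - a² a perfect square: first hit at a = 27: 3754 - 729 = 3025 = 55².
3754 = 27² + 55² = 729 + 3025 ✓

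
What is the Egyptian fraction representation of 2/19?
1/10 + 1/190

Greedy algorithm:
2/19: ceiling(19/2) = 10, use 1/10
1/190: ceiling(190/1) = 190, use 1/190
Result: 2/19 = 1/10 + 1/190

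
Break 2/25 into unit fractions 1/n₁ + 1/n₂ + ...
1/13 + 1/325

Greedy algorithm:
2/25: ceiling(25/2) = 13, use 1/13
1/325: ceiling(325/1) = 325, use 1/325
Result: 2/25 = 1/13 + 1/325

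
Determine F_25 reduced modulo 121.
5

Matrix identity: Q^n = [[F_(n+1), F_n], [F_n, F_(n-1)]] with Q = [[1,1],[1,0]].
n = 25 = 11001₂. Square-and-multiply, entries mod 121:
Q^1 = [[1,1],[1,0]]
Q^3 = (Q^1)²·Q = [[3,2],[2,1]]
Q^6 = (Q^3)² = [[13,8],[8,5]]
Q^12 = (Q^6)² = [[112,23],[23,89]]
Q^25 = (Q^12)²·Q = [[30,5],[5,25]]
F_25 mod 121 = Q^25[0][1] = 5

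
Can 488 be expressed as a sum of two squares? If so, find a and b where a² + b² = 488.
2² + 22² (a=2, b=22)

Factorization: 488 = 2^3 × 61
By Fermat: n is sum of two squares iff every prime p ≡ 3 (mod 4) appears to even power.
All primes ≡ 3 (mod 4) appear to even power.
Search a = 0, 1, 2, … for 488 - a² a perfect square: first hit at a = 2: 488 - 4 = 484 = 22².
488 = 2² + 22² = 4 + 484 ✓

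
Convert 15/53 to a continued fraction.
[0; 3, 1, 1, 7]

Euclidean algorithm steps:
15 = 0 × 53 + 15
53 = 3 × 15 + 8
15 = 1 × 8 + 7
8 = 1 × 7 + 1
7 = 7 × 1 + 0
Continued fraction: [0; 3, 1, 1, 7]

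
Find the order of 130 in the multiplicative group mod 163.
162

163 is prime, so ord(130) divides φ(163) = 162.
Divisors of 162: 1, 2, 3, 6, 9, 18, 27, 54, 81, 162.
Repeated squaring: 130^1 ≡ 130, 130^2 ≡ 111, 130^4 ≡ 96, 130^8 ≡ 88, 130^16 ≡ 83, 130^32 ≡ 43, 130^64 ≡ 56, 130^128 ≡ 39 (mod 163).
Test 130^d mod 163 for each divisor d in increasing order:
130^1 ≡ 130
130^2 ≡ 111
130^3 = 130^2·130^1 ≡ 86
130^6 = 130^4·130^2 ≡ 61
130^9 = 130^8·130^1 ≡ 30
130^18 = 130^16·130^2 ≡ 85
130^27 = 130^16·130^8·130^2·130^1 ≡ 105
130^54 = 130^32·130^16·130^4·130^2 ≡ 104
130^81 = 130^64·130^16·130^1 ≡ 162
130^162 = 130^128·130^32·130^2 ≡ 1  ← first divisor giving 1
The order is 162.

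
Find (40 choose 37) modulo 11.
2

Using Lucas' theorem:
Write n=40 and k=37 in base 11:
n in base 11: [3, 7]
k in base 11: [3, 4]
C(40,37) mod 11 = ∏ C(n_i, k_i) mod 11
Digit binomials (mod 11): C(3,3) = 1; C(7,4) = 35 ≡ 2
Product: 1 × 2 = 2 ≡ 2 (mod 11)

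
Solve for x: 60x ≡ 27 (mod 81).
x ≡ 18 (mod 27)

gcd(60, 81) = 3, which divides 27, so solutions exist.
Divide through by 3: 20x ≡ 9 (mod 27).
Find 20^(-1) mod 27 by the extended Euclidean algorithm:
27 = 1 × 20 + 7  ⟹  7 = (1)·27 + (-1)·20
20 = 2 × 7 + 6  ⟹  6 = (-2)·27 + (3)·20
7 = 1 × 6 + 1  ⟹  1 = (3)·27 + (-4)·20
So (-4)·20 ≡ 1 (mod 27), i.e. 20^(-1) ≡ -4 ≡ 23 (mod 27).
x ≡ 23 × 9 = 207 ≡ 18 (mod 27).
Check: 60 × 18 = 1080 ≡ 27 (mod 81).
x ≡ 18 (mod 27), giving 3 solutions mod 81.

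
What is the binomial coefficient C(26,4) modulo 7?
5

Using Lucas' theorem:
Write n=26 and k=4 in base 7:
n in base 7: [3, 5]
k in base 7: [0, 4]
C(26,4) mod 7 = ∏ C(n_i, k_i) mod 7
Digit binomials (mod 7): C(3,0) = 1; C(5,4) = 5
Product: 1 × 5 = 5 ≡ 5 (mod 7)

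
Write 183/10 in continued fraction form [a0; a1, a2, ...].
[18; 3, 3]

Euclidean algorithm steps:
183 = 18 × 10 + 3
10 = 3 × 3 + 1
3 = 3 × 1 + 0
Continued fraction: [18; 3, 3]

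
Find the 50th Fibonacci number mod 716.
17

Matrix identity: Q^n = [[F_(n+1), F_n], [F_n, F_(n-1)]] with Q = [[1,1],[1,0]].
n = 50 = 110010₂. Square-and-multiply, entries mod 716:
Q^1 = [[1,1],[1,0]]
Q^3 = (Q^1)²·Q = [[3,2],[2,1]]
Q^6 = (Q^3)² = [[13,8],[8,5]]
Q^12 = (Q^6)² = [[233,144],[144,89]]
Q^25 = (Q^12)²·Q = [[389,561],[561,544]]
Q^50 = (Q^25)² = [[642,17],[17,625]]
F_50 mod 716 = Q^50[0][1] = 17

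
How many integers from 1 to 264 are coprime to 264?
80

264 = 2^3 × 3 × 11
φ(n) = n × ∏(1 - 1/p) for each prime p dividing n
φ(264) = 264 × (1 - 1/2) × (1 - 1/3) × (1 - 1/11) = 80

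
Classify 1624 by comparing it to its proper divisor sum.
abundant

Proper divisors of 1624: sum = 1 + 2 + 4 + 7 + 8 + 14 + 28 + 29 + 56 + 58 + 116 + 203 + 232 + 406 + 812 = 1976
Since 1976 > 1624, 1624 is abundant.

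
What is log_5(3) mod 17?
13

Baby-step giant-step with step n = ⌈√17⌉ = 5.
Baby steps 5^j mod 17 (j:value) for j=0..4: 0:1, 1:5, 2:8, 3:6, 4:13.
Giant-step multiplier: 5^(-5) ≡ 5^(16-5) = 5^11 ≡ 11 (mod 17).
Giant steps γ_i = 3·11^i mod 17: γ_0=3, γ_1=16, γ_2=6 (in table at j=3).
x = i·n + j = 2·5 + 3 = 13.
Check: 5^13 ≡ 3 (mod 17).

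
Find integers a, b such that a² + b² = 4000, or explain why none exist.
20² + 60² (a=20, b=60)

Factorization: 4000 = 2^5 × 5^3
By Fermat: n is sum of two squares iff every prime p ≡ 3 (mod 4) appears to even power.
All primes ≡ 3 (mod 4) appear to even power.
Search a = 0, 1, 2, … for 4000 - a² a perfect square: first hit at a = 20: 4000 - 400 = 3600 = 60².
4000 = 20² + 60² = 400 + 3600 ✓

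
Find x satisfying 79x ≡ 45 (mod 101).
x ≡ 76 (mod 101)

gcd(79, 101) = 1, which divides 45, so solutions exist.
Find 79^(-1) mod 101 by the extended Euclidean algorithm:
101 = 1 × 79 + 22  ⟹  22 = (1)·101 + (-1)·79
79 = 3 × 22 + 13  ⟹  13 = (-3)·101 + (4)·79
22 = 1 × 13 + 9  ⟹  9 = (4)·101 + (-5)·79
13 = 1 × 9 + 4  ⟹  4 = (-7)·101 + (9)·79
9 = 2 × 4 + 1  ⟹  1 = (18)·101 + (-23)·79
So (-23)·79 ≡ 1 (mod 101), i.e. 79^(-1) ≡ -23 ≡ 78 (mod 101).
x ≡ 78 × 45 = 3510 ≡ 76 (mod 101).
Check: 79 × 76 = 6004 ≡ 45 (mod 101).
Unique solution: x ≡ 76 (mod 101)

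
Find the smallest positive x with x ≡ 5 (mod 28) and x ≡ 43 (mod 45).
313

Using Chinese Remainder Theorem:
M = 28 × 45 = 1260
M1 = 45, M2 = 28
y1 = 45^(-1) mod 28 = 5
y2 = 28^(-1) mod 45 = 37
x = (5×45×5 + 43×28×37) mod 1260 = 313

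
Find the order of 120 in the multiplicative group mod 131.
130

131 is prime, so ord(120) divides φ(131) = 130.
Divisors of 130: 1, 2, 5, 10, 13, 26, 65, 130.
Repeated squaring: 120^1 ≡ 120, 120^2 ≡ 121, 120^4 ≡ 100, 120^8 ≡ 44, 120^16 ≡ 102, 120^32 ≡ 55, 120^64 ≡ 12, 120^128 ≡ 13 (mod 131).
Test 120^d mod 131 for each divisor d in increasing order:
120^1 ≡ 120
120^2 ≡ 121
120^5 = 120^4·120^1 ≡ 79
120^10 = 120^8·120^2 ≡ 84
120^13 = 120^8·120^4·120^1 ≡ 70
120^26 = 120^16·120^8·120^2 ≡ 53
120^65 = 120^64·120^1 ≡ 130
120^130 = 120^128·120^2 ≡ 1  ← first divisor giving 1
The order is 130.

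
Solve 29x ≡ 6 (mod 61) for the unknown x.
x ≡ 57 (mod 61)

gcd(29, 61) = 1, which divides 6, so solutions exist.
Find 29^(-1) mod 61 by the extended Euclidean algorithm:
61 = 2 × 29 + 3  ⟹  3 = (1)·61 + (-2)·29
29 = 9 × 3 + 2  ⟹  2 = (-9)·61 + (19)·29
3 = 1 × 2 + 1  ⟹  1 = (10)·61 + (-21)·29
So (-21)·29 ≡ 1 (mod 61), i.e. 29^(-1) ≡ -21 ≡ 40 (mod 61).
x ≡ 40 × 6 = 240 ≡ 57 (mod 61).
Check: 29 × 57 = 1653 ≡ 6 (mod 61).
Unique solution: x ≡ 57 (mod 61)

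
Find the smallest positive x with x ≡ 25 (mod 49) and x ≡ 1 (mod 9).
172

Using Chinese Remainder Theorem:
M = 49 × 9 = 441
M1 = 9, M2 = 49
y1 = 9^(-1) mod 49 = 11
y2 = 49^(-1) mod 9 = 7
x = (25×9×11 + 1×49×7) mod 441 = 172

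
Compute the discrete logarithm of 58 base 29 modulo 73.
65

Baby-step giant-step with step n = ⌈√73⌉ = 9.
Baby steps 29^j mod 73 (j:value) for j=0..8: 0:1, 1:29, 2:38, 3:7, 4:57, 5:47, 6:49, 7:34, 8:37.
Giant-step multiplier: 29^(-9) ≡ 29^(72-9) = 29^63 ≡ 63 (mod 73).
Giant steps γ_i = 58·63^i mod 73: γ_0=58, γ_1=4, γ_2=33, γ_3=35, γ_4=15, γ_5=69, γ_6=40, γ_7=38 (in table at j=2).
x = i·n + j = 7·9 + 2 = 65.
Check: 29^65 ≡ 58 (mod 73).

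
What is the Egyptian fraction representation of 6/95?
1/16 + 1/1520

Greedy algorithm:
6/95: ceiling(95/6) = 16, use 1/16
1/1520: ceiling(1520/1) = 1520, use 1/1520
Result: 6/95 = 1/16 + 1/1520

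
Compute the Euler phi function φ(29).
28

29 = 29
φ(n) = n × ∏(1 - 1/p) for each prime p dividing n
φ(29) = 29 × (1 - 1/29) = 28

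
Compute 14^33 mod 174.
164

Repeated squaring. Binary of 33 = 100001.
14^1 ≡ 14 (mod 174); 14^2 ≡ 22 (mod 174); 14^4 ≡ 136 (mod 174); 14^8 ≡ 52 (mod 174); 14^16 ≡ 94 (mod 174); 14^32 ≡ 136 (mod 174)
14^33 = 14^1 × 14^32 ≡ 164 (mod 174)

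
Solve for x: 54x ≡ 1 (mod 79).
60

gcd(54, 79) = 1, so the inverse exists.
Extended Euclidean algorithm on (79, 54):
79 = 1 × 54 + 25  ⟹  25 = (1)·79 + (-1)·54
54 = 2 × 25 + 4  ⟹  4 = (-2)·79 + (3)·54
25 = 6 × 4 + 1  ⟹  1 = (13)·79 + (-19)·54
So (-19)·54 ≡ 1 (mod 79), i.e. 54^(-1) ≡ -19 ≡ 60 (mod 79).
Check: 54 × 60 = 3240 ≡ 1 (mod 79)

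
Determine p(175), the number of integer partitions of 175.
435157697830

p(n) counts ways to write n as a sum of positive integers (order ignored).
Euler's pentagonal recurrence: p(k) = p(k-1) + p(k-2) - p(k-5) - p(k-7) + p(k-12) + p(k-15) - ... (offsets j(3j∓1)/2, signs ++--, p(0)=1, p(<0)=0).
DP table for k = 0..174: p(0)=1, p(1)=1, p(2)=2, p(3)=3, p(4)=5, p(5)=7, p(6)=11, p(7)=15, p(8)=22, p(9)=30, p(10)=42, p(11)=56, p(12)=77, p(13)=101, p(14)=135, p(15)=176, p(16)=231, p(17)=297, p(18)=385, p(19)=490, p(20)=627, p(21)=792, p(22)=1002, p(23)=1255, p(24)=1575, p(25)=1958, p(26)=2436, p(27)=3010, p(28)=3718, p(29)=4565, p(30)=5604, p(31)=6842, p(32)=8349, p(33)=10143, p(34)=12310, p(35)=14883, p(36)=17977, p(37)=21637, p(38)=26015, p(39)=31185, p(40)=37338, p(41)=44583, p(42)=53174, p(43)=63261, p(44)=75175, p(45)=89134, p(46)=105558, p(47)=124754, p(48)=147273, p(49)=173525, p(50)=204226, p(51)=239943, p(52)=281589, p(53)=329931, p(54)=386155, p(55)=451276, p(56)=526823, p(57)=614154, p(58)=715220, p(59)=831820, p(60)=966467, p(61)=1121505, p(62)=1300156, p(63)=1505499, p(64)=1741630, p(65)=2012558, p(66)=2323520, p(67)=2679689, p(68)=3087735, p(69)=3554345, p(70)=4087968, p(71)=4697205, p(72)=5392783, p(73)=6185689, p(74)=7089500, p(75)=8118264, p(76)=9289091, p(77)=10619863, p(78)=12132164, p(79)=13848650, p(80)=15796476, p(81)=18004327, p(82)=20506255, p(83)=23338469, p(84)=26543660, p(85)=30167357, p(86)=34262962, p(87)=38887673, p(88)=44108109, p(89)=49995925, p(90)=56634173, p(91)=64112359, p(92)=72533807, p(93)=82010177, p(94)=92669720, p(95)=104651419, p(96)=118114304, p(97)=133230930, p(98)=150198136, p(99)=169229875, p(100)=190569292, p(101)=214481126, p(102)=241265379, p(103)=271248950, p(104)=304801365, p(105)=342325709, p(106)=384276336, p(107)=431149389, p(108)=483502844, p(109)=541946240, p(110)=607163746, p(111)=679903203, p(112)=761002156, p(113)=851376628, p(114)=952050665, p(115)=1064144451, p(116)=1188908248, p(117)=1327710076, p(118)=1482074143, p(119)=1653668665, p(120)=1844349560, p(121)=2056148051, p(122)=2291320912, p(123)=2552338241, p(124)=2841940500, p(125)=3163127352, p(126)=3519222692, p(127)=3913864295, p(128)=4351078600, p(129)=4835271870, p(130)=5371315400, p(131)=5964539504, p(132)=6620830889, p(133)=7346629512, p(134)=8149040695, p(135)=9035836076, p(136)=10015581680, p(137)=11097645016, p(138)=12292341831, p(139)=13610949895, p(140)=15065878135, p(141)=16670689208, p(142)=18440293320, p(143)=20390982757, p(144)=22540654445, p(145)=24908858009, p(146)=27517052599, p(147)=30388671978, p(148)=33549419497, p(149)=37027355200, p(150)=40853235313, p(151)=45060624582, p(152)=49686288421, p(153)=54770336324, p(154)=60356673280, p(155)=66493182097, p(156)=73232243759, p(157)=80630964769, p(158)=88751778802, p(159)=97662728555, p(160)=107438159466, p(161)=118159068427, p(162)=129913904637, p(163)=142798995930, p(164)=156919475295, p(165)=172389800255, p(166)=189334822579, p(167)=207890420102, p(168)=228204732751, p(169)=250438925115, p(170)=274768617130, p(171)=301384802048, p(172)=330495499613, p(173)=362326859895, p(174)=397125074750.
Final step: p(175) = p(174) + p(173) - p(170) - p(168) + p(163) + p(160) - p(153) - p(149) + p(140) + p(135) - p(124) - p(118) + p(105) + p(98) - p(83) - p(75) + p(58) + p(49) - p(30) - p(20)
= 397125074750 + 362326859895 - 274768617130 - 228204732751 + 142798995930 + 107438159466 - 54770336324 - 37027355200 + 15065878135 + 9035836076 - 2841940500 - 1482074143 + 342325709 + 150198136 - 23338469 - 8118264 + 715220 + 173525 - 5604 - 627
= 435157697830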